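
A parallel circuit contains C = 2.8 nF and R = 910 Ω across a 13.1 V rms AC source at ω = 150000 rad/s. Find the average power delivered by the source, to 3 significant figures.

X_C = 1/(ωC) = 2380 Ω
Parallel: admittances add. Y = 1/R + jωC
Y = (0.00110 + j0.000420) S
|Y| = 0.00118 S → |Z| = 1/|Y| = 850 Ω, ∠Z = −∠Y = -20.9°
I = V/|Z| = 15.4 mA
P = VI cos φ = 13.1 × 0.0154 × cos(-20.9°) = 189 mW

189 mW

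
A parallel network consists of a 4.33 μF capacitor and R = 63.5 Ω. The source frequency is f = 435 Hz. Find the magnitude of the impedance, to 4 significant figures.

ω = 2πf = 2733 rad/s
X_C = 1/(ωC) = 84.50 Ω
Parallel: admittances add. Y = 1/R + jωC
Y = (0.01575 + j0.01183) S
|Y| = 0.01970 S → |Z| = 1/|Y| = 50.76 Ω, ∠Z = −∠Y = -36.92°

50.76 Ω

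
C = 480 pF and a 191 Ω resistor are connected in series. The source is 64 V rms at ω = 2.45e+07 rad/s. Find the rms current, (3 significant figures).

306 mA

X_C = 1/(ωC) = 85.0 Ω
Z = 191 − j85.0 Ω
|Z| = √(191² + 85.0²) = 209 Ω
I = V/|Z| = 64/209 = 306 mA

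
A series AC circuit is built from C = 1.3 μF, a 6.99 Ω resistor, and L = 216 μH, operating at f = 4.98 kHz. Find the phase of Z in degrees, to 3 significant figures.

ω = 2πf = 31290 rad/s
X_L = ωL = 6.76 Ω
X_C = 1/(ωC) = 24.6 Ω
Net reactance X = X_L − X_C = -17.8 Ω
Z = 6.99 − j17.8 Ω
|Z| = √(6.99² + 17.8²) = 19.1 Ω
∠Z = arctan(-17.8/6.99) = -68.6°

-68.6°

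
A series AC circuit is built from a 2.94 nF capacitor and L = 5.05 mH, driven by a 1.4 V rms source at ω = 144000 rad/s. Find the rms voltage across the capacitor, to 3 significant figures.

X_L = ωL = 727 Ω
X_C = 1/(ωC) = 2360 Ω
Net reactance X = X_L − X_C = -1630 Ω
Z = − j1630 Ω
|Z| = √(0² + 1630²) = 1630 Ω
I = V/|Z| = 856 μA
V_C = I·|Z_C| = 0.000856 × 2360 = 2.02 V

2.02 V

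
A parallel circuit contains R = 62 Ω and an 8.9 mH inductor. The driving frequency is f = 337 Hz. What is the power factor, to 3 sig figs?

ω = 2πf = 2117 rad/s
X_L = ωL = 18.8 Ω
Parallel: admittances add. Y = 1/R + 1/(jωL)
Y = (0.0161 − j0.0531) S
|Y| = 0.0555 S → |Z| = 1/|Y| = 18.0 Ω, ∠Z = −∠Y = 73.1°
cos φ = cos(73.1°) = 0.291

0.291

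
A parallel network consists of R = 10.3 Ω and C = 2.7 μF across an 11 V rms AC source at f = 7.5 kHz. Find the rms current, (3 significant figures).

1.76 A

ω = 2πf = 47120 rad/s
X_C = 1/(ωC) = 7.86 Ω
Parallel: admittances add. Y = 1/R + jωC
Y = (0.0971 + j0.127) S
|Y| = 0.160 S → |Z| = 1/|Y| = 6.25 Ω, ∠Z = −∠Y = -52.7°
I = V/|Z| = 11/6.25 = 1.76 A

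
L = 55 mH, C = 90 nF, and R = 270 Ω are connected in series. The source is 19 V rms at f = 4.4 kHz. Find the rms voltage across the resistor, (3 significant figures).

4.46 V

ω = 2πf = 27650 rad/s
X_L = ωL = 1520 Ω
X_C = 1/(ωC) = 402 Ω
Net reactance X = X_L − X_C = 1120 Ω
Z = 270 + j1120 Ω
|Z| = √(270² + 1120²) = 1150 Ω
I = V/|Z| = 16.5 mA
V_R = I·|Z_R| = 0.0165 × 270 = 4.46 V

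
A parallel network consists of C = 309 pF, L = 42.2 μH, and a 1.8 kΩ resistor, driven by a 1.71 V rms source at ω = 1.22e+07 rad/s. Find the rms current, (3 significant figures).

X_L = ωL = 515 Ω
X_C = 1/(ωC) = 265 Ω
Parallel: admittances add. Y = 1/R + 1/(jωL) + jωC
Y = (0.000556 + j0.00183) S
|Y| = 0.00191 S → |Z| = 1/|Y| = 524 Ω, ∠Z = −∠Y = -73.1°
I = V/|Z| = 1.71/524 = 3.27 mA

3.27 mA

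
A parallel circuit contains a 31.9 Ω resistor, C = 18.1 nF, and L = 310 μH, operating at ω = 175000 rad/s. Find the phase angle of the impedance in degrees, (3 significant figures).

26.0°

X_L = ωL = 54.2 Ω
X_C = 1/(ωC) = 316 Ω
Parallel: admittances add. Y = 1/R + 1/(jωL) + jωC
Y = (0.0313 − j0.0153) S
|Y| = 0.0349 S → |Z| = 1/|Y| = 28.7 Ω, ∠Z = −∠Y = 26.0°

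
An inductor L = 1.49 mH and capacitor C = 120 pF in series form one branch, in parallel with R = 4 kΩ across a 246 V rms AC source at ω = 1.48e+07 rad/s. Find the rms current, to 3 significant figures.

X_L = ωL = 22100 Ω
X_C = 1/(ωC) = 563 Ω
Branch 1: Z₁ = R = 4000 Ω
Branch 2 (series LC): Z₂ = j(X_L − X_C) = j21500 Ω
Parallel: Z = Z₁Z₂/(Z₁+Z₂), |Z| = 3930 Ω, ∠Z = 10.5°
I = V/|Z| = 246/3930 = 62.6 mA

62.6 mA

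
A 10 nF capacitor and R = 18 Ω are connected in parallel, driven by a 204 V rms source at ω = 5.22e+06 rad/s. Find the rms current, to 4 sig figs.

X_C = 1/(ωC) = 19.16 Ω
Parallel: admittances add. Y = 1/R + jωC
Y = (0.05556 + j0.05220) S
|Y| = 0.07623 S → |Z| = 1/|Y| = 13.12 Ω, ∠Z = −∠Y = -43.22°
I = V/|Z| = 204/13.12 = 15.55 A

15.55 A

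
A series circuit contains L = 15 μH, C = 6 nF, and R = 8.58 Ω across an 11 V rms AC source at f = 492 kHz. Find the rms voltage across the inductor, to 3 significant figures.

ω = 2πf = 3.091e+06 rad/s
X_L = ωL = 46.4 Ω
X_C = 1/(ωC) = 53.9 Ω
Net reactance X = X_L − X_C = -7.54 Ω
Z = 8.58 − j7.54 Ω
|Z| = √(8.58² + 7.54²) = 11.4 Ω
I = V/|Z| = 963 mA
V_L = I·|Z_L| = 0.963 × 46.4 = 44.6 V

44.6 V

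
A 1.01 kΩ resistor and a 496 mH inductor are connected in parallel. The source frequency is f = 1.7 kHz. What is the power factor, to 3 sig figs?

ω = 2πf = 10680 rad/s
X_L = ωL = 5300 Ω
Parallel: admittances add. Y = 1/R + 1/(jωL)
Y = (0.000990 − j0.000189) S
|Y| = 0.00101 S → |Z| = 1/|Y| = 992 Ω, ∠Z = −∠Y = 10.8°
cos φ = cos(10.8°) = 0.982

0.982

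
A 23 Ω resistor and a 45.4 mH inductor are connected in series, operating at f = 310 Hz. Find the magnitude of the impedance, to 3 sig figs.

ω = 2πf = 1948 rad/s
X_L = ωL = 88.4 Ω
Z = 23.0 + j88.4 Ω
|Z| = √(23.0² + 88.4²) = 91.4 Ω

91.4 Ω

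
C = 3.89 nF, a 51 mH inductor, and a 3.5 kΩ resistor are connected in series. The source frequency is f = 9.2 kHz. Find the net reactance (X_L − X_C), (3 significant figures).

-1500 Ω

ω = 2πf = 57810 rad/s
X_L = ωL = 2950 Ω
X_C = 1/(ωC) = 4450 Ω
X = 2950 − 4450 = -1500 Ω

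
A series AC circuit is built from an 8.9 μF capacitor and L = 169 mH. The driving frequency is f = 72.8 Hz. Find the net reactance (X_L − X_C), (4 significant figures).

-168.3 Ω

ω = 2πf = 457.4 rad/s
X_L = ωL = 77.30 Ω
X_C = 1/(ωC) = 245.6 Ω
X = 77.30 − 245.6 = -168.3 Ω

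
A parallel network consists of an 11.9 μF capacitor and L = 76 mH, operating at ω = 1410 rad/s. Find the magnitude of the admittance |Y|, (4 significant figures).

7.447 mS

X_L = ωL = 107.2 Ω
X_C = 1/(ωC) = 59.60 Ω
Parallel: admittances add. Y = 1/(jωL) + jωC
Y = (0 + j0.007447) S
|Y| = 0.007447 S → |Z| = 1/|Y| = 134.3 Ω, ∠Z = −∠Y = -90.00°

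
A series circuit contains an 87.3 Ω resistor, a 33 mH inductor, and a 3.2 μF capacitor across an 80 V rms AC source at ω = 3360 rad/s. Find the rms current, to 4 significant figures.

897.8 mA

X_L = ωL = 110.9 Ω
X_C = 1/(ωC) = 93.01 Ω
Net reactance X = X_L − X_C = 17.87 Ω
Z = 87.30 + j17.87 Ω
|Z| = √(87.30² + 17.87²) = 89.11 Ω
I = V/|Z| = 80/89.11 = 897.8 mA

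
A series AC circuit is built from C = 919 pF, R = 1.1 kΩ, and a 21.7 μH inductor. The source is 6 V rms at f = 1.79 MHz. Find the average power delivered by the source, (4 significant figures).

32.15 mW

ω = 2πf = 1.125e+07 rad/s
X_L = ωL = 244.1 Ω
X_C = 1/(ωC) = 96.75 Ω
Net reactance X = X_L − X_C = 147.3 Ω
Z = 1100 + j147.3 Ω
|Z| = √(1100² + 147.3²) = 1110 Ω
∠Z = arctan(147.3/1100) = 7.627°
I = V/|Z| = 5.406 mA
P = VI cos φ = 6 × 0.005406 × cos(7.627°) = 32.15 mW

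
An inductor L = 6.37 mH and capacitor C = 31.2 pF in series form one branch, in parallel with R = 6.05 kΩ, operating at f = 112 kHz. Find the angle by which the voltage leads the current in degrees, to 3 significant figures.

-8.38°

ω = 2πf = 703700 rad/s
X_L = ωL = 4480 Ω
X_C = 1/(ωC) = 45500 Ω
Branch 1: Z₁ = R = 6050 Ω
Branch 2 (series LC): Z₂ = j(X_L − X_C) = −j41100 Ω
Parallel: Z = Z₁Z₂/(Z₁+Z₂), |Z| = 5990 Ω, ∠Z = -8.38°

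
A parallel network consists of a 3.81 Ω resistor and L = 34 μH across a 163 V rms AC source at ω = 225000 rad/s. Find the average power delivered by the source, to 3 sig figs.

X_L = ωL = 7.65 Ω
Parallel: admittances add. Y = 1/R + 1/(jωL)
Y = (0.262 − j0.131) S
|Y| = 0.293 S → |Z| = 1/|Y| = 3.41 Ω, ∠Z = −∠Y = 26.5°
I = V/|Z| = 47.8 A
P = VI cos φ = 163 × 47.8 × cos(26.5°) = 6.97 kW

6.97 kW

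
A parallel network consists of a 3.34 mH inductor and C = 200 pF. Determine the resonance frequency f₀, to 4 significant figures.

194.7 kHz

ω₀ = 1/√(LC) = 1/√(0.00334 × 2e-10) = 1.224e+06 rad/s
f₀ = ω₀/(2π) = 194.7 kHz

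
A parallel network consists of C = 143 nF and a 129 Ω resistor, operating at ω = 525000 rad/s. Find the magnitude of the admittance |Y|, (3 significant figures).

X_C = 1/(ωC) = 13.3 Ω
Parallel: admittances add. Y = 1/R + jωC
Y = (0.00775 + j0.0751) S
|Y| = 0.0755 S → |Z| = 1/|Y| = 13.2 Ω, ∠Z = −∠Y = -84.1°

75.5 mS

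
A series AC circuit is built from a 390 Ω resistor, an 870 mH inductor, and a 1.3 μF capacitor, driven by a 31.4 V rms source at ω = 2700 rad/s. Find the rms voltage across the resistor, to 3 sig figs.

5.83 V

X_L = ωL = 2350 Ω
X_C = 1/(ωC) = 285 Ω
Net reactance X = X_L − X_C = 2060 Ω
Z = 390 + j2060 Ω
|Z| = √(390² + 2060²) = 2100 Ω
I = V/|Z| = 14.9 mA
V_R = I·|Z_R| = 0.0149 × 390 = 5.83 V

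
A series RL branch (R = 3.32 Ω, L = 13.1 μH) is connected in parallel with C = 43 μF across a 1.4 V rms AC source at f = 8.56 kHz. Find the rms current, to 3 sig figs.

3.18 A

ω = 2πf = 53780 rad/s
X_L = ωL = 0.705 Ω
X_C = 1/(ωC) = 0.432 Ω
Branch 1 (R+jX_L): Z₁ = 3.32 + j0.705 Ω, |Z₁| = 3.39 Ω
Branch 2 (−jX_C): Z₂ = −j0.432 Ω
Parallel: Z = Z₁Z₂/(Z₁+Z₂), |Z| = 0.441 Ω, ∠Z = -82.7°
I = V/|Z| = 1.4/0.441 = 3.18 A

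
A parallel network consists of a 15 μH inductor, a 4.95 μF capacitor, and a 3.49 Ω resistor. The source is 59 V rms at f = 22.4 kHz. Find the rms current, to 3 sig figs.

21.4 A

ω = 2πf = 140700 rad/s
X_L = ωL = 2.11 Ω
X_C = 1/(ωC) = 1.44 Ω
Parallel: admittances add. Y = 1/R + 1/(jωL) + jωC
Y = (0.287 + j0.223) S
|Y| = 0.363 S → |Z| = 1/|Y| = 2.75 Ω, ∠Z = −∠Y = -37.9°
I = V/|Z| = 59/2.75 = 21.4 A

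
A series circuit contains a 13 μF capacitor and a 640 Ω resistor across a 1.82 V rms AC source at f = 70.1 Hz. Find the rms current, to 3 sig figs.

2.74 mA

ω = 2πf = 440.5 rad/s
X_C = 1/(ωC) = 175 Ω
Z = 640 − j175 Ω
|Z| = √(640² + 175²) = 663 Ω
I = V/|Z| = 1.82/663 = 2.74 mA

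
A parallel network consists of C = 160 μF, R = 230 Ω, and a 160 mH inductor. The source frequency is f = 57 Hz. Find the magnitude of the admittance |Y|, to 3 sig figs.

ω = 2πf = 358.1 rad/s
X_L = ωL = 57.3 Ω
X_C = 1/(ωC) = 17.5 Ω
Parallel: admittances add. Y = 1/R + 1/(jωL) + jωC
Y = (0.00435 + j0.0399) S
|Y| = 0.0401 S → |Z| = 1/|Y| = 24.9 Ω, ∠Z = −∠Y = -83.8°

40.1 mS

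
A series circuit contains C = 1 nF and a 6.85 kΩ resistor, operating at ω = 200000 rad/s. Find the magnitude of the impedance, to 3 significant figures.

X_C = 1/(ωC) = 5000 Ω
Z = 6850 − j5000 Ω
|Z| = √(6850² + 5000²) = 8480 Ω

8480 Ω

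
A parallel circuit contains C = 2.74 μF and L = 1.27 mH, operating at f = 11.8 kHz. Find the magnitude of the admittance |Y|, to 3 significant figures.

ω = 2πf = 74140 rad/s
X_L = ωL = 94.2 Ω
X_C = 1/(ωC) = 4.92 Ω
Parallel: admittances add. Y = 1/(jωL) + jωC
Y = (0 + j0.193) S
|Y| = 0.193 S → |Z| = 1/|Y| = 5.19 Ω, ∠Z = −∠Y = -90.0°

193 mS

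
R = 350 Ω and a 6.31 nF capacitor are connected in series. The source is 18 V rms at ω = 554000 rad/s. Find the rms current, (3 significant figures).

X_C = 1/(ωC) = 286 Ω
Z = 350 − j286 Ω
|Z| = √(350² + 286²) = 452 Ω
I = V/|Z| = 18/452 = 39.8 mA

39.8 mA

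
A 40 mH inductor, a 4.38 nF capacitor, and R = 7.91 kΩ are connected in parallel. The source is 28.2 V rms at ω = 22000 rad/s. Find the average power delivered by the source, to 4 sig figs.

100.5 mW

X_L = ωL = 880.0 Ω
X_C = 1/(ωC) = 10380 Ω
Parallel: admittances add. Y = 1/R + 1/(jωL) + jωC
Y = (0.0001264 − j0.001040) S
|Y| = 0.001048 S → |Z| = 1/|Y| = 954.5 Ω, ∠Z = −∠Y = 83.07°
I = V/|Z| = 29.54 mA
P = VI cos φ = 28.2 × 0.02954 × cos(83.07°) = 100.5 mW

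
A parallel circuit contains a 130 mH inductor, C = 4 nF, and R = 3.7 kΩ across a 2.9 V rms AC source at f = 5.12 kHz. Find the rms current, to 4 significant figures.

846.7 μA

ω = 2πf = 32170 rad/s
X_L = ωL = 4182 Ω
X_C = 1/(ωC) = 7771 Ω
Parallel: admittances add. Y = 1/R + 1/(jωL) + jωC
Y = (0.0002703 − j0.0001104) S
|Y| = 0.0002920 S → |Z| = 1/|Y| = 3425 Ω, ∠Z = −∠Y = 22.23°
I = V/|Z| = 2.9/3425 = 846.7 μA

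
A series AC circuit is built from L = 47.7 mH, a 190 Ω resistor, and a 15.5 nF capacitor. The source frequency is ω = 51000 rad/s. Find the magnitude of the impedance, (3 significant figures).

X_L = ωL = 2430 Ω
X_C = 1/(ωC) = 1270 Ω
Net reactance X = X_L − X_C = 1170 Ω
Z = 190 + j1170 Ω
|Z| = √(190² + 1170²) = 1180 Ω

1180 Ω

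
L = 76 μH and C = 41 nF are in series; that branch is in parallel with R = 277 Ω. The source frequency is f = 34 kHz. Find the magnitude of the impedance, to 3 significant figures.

ω = 2πf = 213600 rad/s
X_L = ωL = 16.2 Ω
X_C = 1/(ωC) = 114 Ω
Branch 1: Z₁ = R = 277 Ω
Branch 2 (series LC): Z₂ = j(X_L − X_C) = −j97.9 Ω
Parallel: Z = Z₁Z₂/(Z₁+Z₂), |Z| = 92.3 Ω, ∠Z = -70.5°

92.3 Ω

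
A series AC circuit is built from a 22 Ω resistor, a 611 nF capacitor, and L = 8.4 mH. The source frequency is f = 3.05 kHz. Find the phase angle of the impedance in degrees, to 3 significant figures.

73.8°

ω = 2πf = 19160 rad/s
X_L = ωL = 161 Ω
X_C = 1/(ωC) = 85.4 Ω
Net reactance X = X_L − X_C = 75.6 Ω
Z = 22.0 + j75.6 Ω
|Z| = √(22.0² + 75.6²) = 78.7 Ω
∠Z = arctan(75.6/22.0) = 73.8°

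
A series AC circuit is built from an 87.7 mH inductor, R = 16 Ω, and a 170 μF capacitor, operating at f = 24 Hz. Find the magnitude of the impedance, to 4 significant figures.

30.34 Ω

ω = 2πf = 150.8 rad/s
X_L = ωL = 13.22 Ω
X_C = 1/(ωC) = 39.01 Ω
Net reactance X = X_L − X_C = -25.78 Ω
Z = 16.00 − j25.78 Ω
|Z| = √(16.00² + 25.78²) = 30.34 Ω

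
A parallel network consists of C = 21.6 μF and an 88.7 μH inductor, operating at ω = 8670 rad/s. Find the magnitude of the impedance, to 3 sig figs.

X_L = ωL = 0.769 Ω
X_C = 1/(ωC) = 5.34 Ω
Parallel: admittances add. Y = 1/(jωL) + jωC
Y = (0 − j1.11) S
|Y| = 1.11 S → |Z| = 1/|Y| = 0.898 Ω, ∠Z = −∠Y = 90.0°

0.898 Ω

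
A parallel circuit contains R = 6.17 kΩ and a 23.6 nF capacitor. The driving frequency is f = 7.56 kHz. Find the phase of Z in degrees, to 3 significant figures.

ω = 2πf = 47500 rad/s
X_C = 1/(ωC) = 892 Ω
Parallel: admittances add. Y = 1/R + jωC
Y = (0.000162 + j0.00112) S
|Y| = 0.00113 S → |Z| = 1/|Y| = 883 Ω, ∠Z = −∠Y = -81.8°

-81.8°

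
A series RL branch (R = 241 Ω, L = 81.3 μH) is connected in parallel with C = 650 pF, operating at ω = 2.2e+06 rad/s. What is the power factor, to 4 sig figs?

0.9791

X_L = ωL = 178.9 Ω
X_C = 1/(ωC) = 699.3 Ω
Branch 1 (R+jX_L): Z₁ = 241.0 + j178.9 Ω, |Z₁| = 300.1 Ω
Branch 2 (−jX_C): Z₂ = −j699.3 Ω
Parallel: Z = Z₁Z₂/(Z₁+Z₂), |Z| = 365.9 Ω, ∠Z = 11.73°
cos φ = cos(11.73°) = 0.9791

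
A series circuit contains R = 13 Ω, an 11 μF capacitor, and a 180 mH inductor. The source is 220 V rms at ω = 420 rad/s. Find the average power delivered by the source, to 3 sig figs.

31.4 W

X_L = ωL = 75.6 Ω
X_C = 1/(ωC) = 216 Ω
Net reactance X = X_L − X_C = -141 Ω
Z = 13.0 − j141 Ω
|Z| = √(13.0² + 141²) = 141 Ω
∠Z = arctan(-141/13.0) = -84.7°
I = V/|Z| = 1.56 A
P = VI cos φ = 220 × 1.56 × cos(-84.7°) = 31.4 W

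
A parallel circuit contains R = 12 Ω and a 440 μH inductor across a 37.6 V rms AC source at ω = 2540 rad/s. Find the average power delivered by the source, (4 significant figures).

117.8 W

X_L = ωL = 1.118 Ω
Parallel: admittances add. Y = 1/R + 1/(jωL)
Y = (0.08333 − j0.8948) S
|Y| = 0.8986 S → |Z| = 1/|Y| = 1.113 Ω, ∠Z = −∠Y = 84.68°
I = V/|Z| = 33.79 A
P = VI cos φ = 37.6 × 33.79 × cos(84.68°) = 117.8 W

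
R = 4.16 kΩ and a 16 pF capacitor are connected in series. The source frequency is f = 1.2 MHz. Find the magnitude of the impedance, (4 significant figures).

9275 Ω

ω = 2πf = 7.54e+06 rad/s
X_C = 1/(ωC) = 8289 Ω
Z = 4160 − j8289 Ω
|Z| = √(4160² + 8289²) = 9275 Ω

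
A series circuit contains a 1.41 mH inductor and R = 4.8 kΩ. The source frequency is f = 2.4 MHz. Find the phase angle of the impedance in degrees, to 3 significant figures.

ω = 2πf = 1.508e+07 rad/s
X_L = ωL = 21300 Ω
Z = 4800 + j21300 Ω
|Z| = √(4800² + 21300²) = 21800 Ω
∠Z = arctan(21300/4800) = 77.3°

77.3°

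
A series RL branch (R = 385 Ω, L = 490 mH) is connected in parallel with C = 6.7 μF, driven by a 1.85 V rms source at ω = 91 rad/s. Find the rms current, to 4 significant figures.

X_L = ωL = 44.59 Ω
X_C = 1/(ωC) = 1640 Ω
Branch 1 (R+jX_L): Z₁ = 385.0 + j44.59 Ω, |Z₁| = 387.6 Ω
Branch 2 (−jX_C): Z₂ = −j1640 Ω
Parallel: Z = Z₁Z₂/(Z₁+Z₂), |Z| = 387.3 Ω, ∠Z = -6.959°
I = V/|Z| = 1.85/387.3 = 4.777 mA

4.777 mA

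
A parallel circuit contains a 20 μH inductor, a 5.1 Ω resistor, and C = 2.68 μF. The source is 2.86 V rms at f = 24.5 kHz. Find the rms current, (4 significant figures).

ω = 2πf = 153900 rad/s
X_L = ωL = 3.079 Ω
X_C = 1/(ωC) = 2.424 Ω
Parallel: admittances add. Y = 1/R + 1/(jωL) + jωC
Y = (0.1961 + j0.08775) S
|Y| = 0.2148 S → |Z| = 1/|Y| = 4.655 Ω, ∠Z = −∠Y = -24.11°
I = V/|Z| = 2.86/4.655 = 614.4 mA

614.4 mA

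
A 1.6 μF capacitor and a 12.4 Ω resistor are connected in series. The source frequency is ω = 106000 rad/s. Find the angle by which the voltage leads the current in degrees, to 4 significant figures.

X_C = 1/(ωC) = 5.896 Ω
Z = 12.40 − j5.896 Ω
|Z| = √(12.40² + 5.896²) = 13.73 Ω
∠Z = arctan(-5.896/12.40) = -25.43°

-25.43°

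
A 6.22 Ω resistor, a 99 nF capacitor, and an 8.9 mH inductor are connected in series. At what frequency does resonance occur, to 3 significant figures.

5.36 kHz

ω₀ = 1/√(LC) = 1/√(0.0089 × 9.9e-08) = 33690 rad/s
f₀ = ω₀/(2π) = 5.36 kHz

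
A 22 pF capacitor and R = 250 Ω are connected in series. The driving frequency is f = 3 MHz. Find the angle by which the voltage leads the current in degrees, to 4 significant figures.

ω = 2πf = 1.885e+07 rad/s
X_C = 1/(ωC) = 2411 Ω
Z = 250.0 − j2411 Ω
|Z| = √(250.0² + 2411²) = 2424 Ω
∠Z = arctan(-2411/250.0) = -84.08°

-84.08°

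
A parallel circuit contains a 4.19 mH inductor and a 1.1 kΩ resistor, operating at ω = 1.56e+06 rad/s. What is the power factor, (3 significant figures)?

0.986

X_L = ωL = 6540 Ω
Parallel: admittances add. Y = 1/R + 1/(jωL)
Y = (0.000909 − j0.000153) S
|Y| = 0.000922 S → |Z| = 1/|Y| = 1080 Ω, ∠Z = −∠Y = 9.55°
cos φ = cos(9.55°) = 0.986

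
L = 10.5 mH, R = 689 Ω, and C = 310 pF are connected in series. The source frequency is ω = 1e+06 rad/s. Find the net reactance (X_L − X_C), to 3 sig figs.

X_L = ωL = 10500 Ω
X_C = 1/(ωC) = 3230 Ω
X = 10500 − 3230 = 7270 Ω

7270 Ω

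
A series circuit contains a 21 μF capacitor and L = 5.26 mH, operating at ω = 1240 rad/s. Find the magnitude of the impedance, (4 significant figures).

X_L = ωL = 6.522 Ω
X_C = 1/(ωC) = 38.40 Ω
Net reactance X = X_L − X_C = -31.88 Ω
Z = − j31.88 Ω
|Z| = √(0² + 31.88²) = 31.88 Ω

31.88 Ω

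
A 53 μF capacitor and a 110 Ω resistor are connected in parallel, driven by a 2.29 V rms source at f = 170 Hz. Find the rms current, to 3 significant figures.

131 mA

ω = 2πf = 1068 rad/s
X_C = 1/(ωC) = 17.7 Ω
Parallel: admittances add. Y = 1/R + jωC
Y = (0.00909 + j0.0566) S
|Y| = 0.0573 S → |Z| = 1/|Y| = 17.4 Ω, ∠Z = −∠Y = -80.9°
I = V/|Z| = 2.29/17.4 = 131 mA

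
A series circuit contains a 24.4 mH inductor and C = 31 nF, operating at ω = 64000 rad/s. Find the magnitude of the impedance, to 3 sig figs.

1060 Ω

X_L = ωL = 1560 Ω
X_C = 1/(ωC) = 504 Ω
Net reactance X = X_L − X_C = 1060 Ω
Z = j1060 Ω
|Z| = √(0² + 1060²) = 1060 Ω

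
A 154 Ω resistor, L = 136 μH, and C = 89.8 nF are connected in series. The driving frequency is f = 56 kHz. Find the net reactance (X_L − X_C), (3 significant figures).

ω = 2πf = 351900 rad/s
X_L = ωL = 47.9 Ω
X_C = 1/(ωC) = 31.6 Ω
X = 47.9 − 31.6 = 16.2 Ω

16.2 Ω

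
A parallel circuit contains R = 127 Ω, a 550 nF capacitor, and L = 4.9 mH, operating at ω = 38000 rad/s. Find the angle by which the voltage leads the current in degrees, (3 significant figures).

-63.1°

X_L = ωL = 186 Ω
X_C = 1/(ωC) = 47.8 Ω
Parallel: admittances add. Y = 1/R + 1/(jωL) + jωC
Y = (0.00787 + j0.0155) S
|Y| = 0.0174 S → |Z| = 1/|Y| = 57.4 Ω, ∠Z = −∠Y = -63.1°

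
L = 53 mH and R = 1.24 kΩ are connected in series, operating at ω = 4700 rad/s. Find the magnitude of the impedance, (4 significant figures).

1265 Ω

X_L = ωL = 249.1 Ω
Z = 1240 + j249.1 Ω
|Z| = √(1240² + 249.1²) = 1265 Ω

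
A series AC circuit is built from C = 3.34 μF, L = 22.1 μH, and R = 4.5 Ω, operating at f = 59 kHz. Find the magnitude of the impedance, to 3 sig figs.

ω = 2πf = 370700 rad/s
X_L = ωL = 8.19 Ω
X_C = 1/(ωC) = 0.808 Ω
Net reactance X = X_L − X_C = 7.38 Ω
Z = 4.50 + j7.38 Ω
|Z| = √(4.50² + 7.38²) = 8.65 Ω

8.65 Ω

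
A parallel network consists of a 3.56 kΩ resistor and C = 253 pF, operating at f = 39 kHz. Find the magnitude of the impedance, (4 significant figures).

3476 Ω

ω = 2πf = 245000 rad/s
X_C = 1/(ωC) = 16130 Ω
Parallel: admittances add. Y = 1/R + jωC
Y = (0.0002809 + j6.2e-05) S
|Y| = 0.0002877 S → |Z| = 1/|Y| = 3476 Ω, ∠Z = −∠Y = -12.45°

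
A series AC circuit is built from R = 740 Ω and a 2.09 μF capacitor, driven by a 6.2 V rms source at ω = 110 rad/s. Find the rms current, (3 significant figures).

X_C = 1/(ωC) = 4350 Ω
Z = 740 − j4350 Ω
|Z| = √(740² + 4350²) = 4410 Ω
I = V/|Z| = 6.2/4410 = 1.41 mA

1.41 mA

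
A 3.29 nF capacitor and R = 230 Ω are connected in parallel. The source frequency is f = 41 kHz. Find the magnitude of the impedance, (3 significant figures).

226 Ω

ω = 2πf = 257600 rad/s
X_C = 1/(ωC) = 1180 Ω
Parallel: admittances add. Y = 1/R + jωC
Y = (0.00435 + j0.000848) S
|Y| = 0.00443 S → |Z| = 1/|Y| = 226 Ω, ∠Z = −∠Y = -11.0°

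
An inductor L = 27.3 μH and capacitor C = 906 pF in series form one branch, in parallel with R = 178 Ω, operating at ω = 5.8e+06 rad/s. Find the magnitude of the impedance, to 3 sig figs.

31.5 Ω

X_L = ωL = 158 Ω
X_C = 1/(ωC) = 190 Ω
Branch 1: Z₁ = R = 178 Ω
Branch 2 (series LC): Z₂ = j(X_L − X_C) = −j32.0 Ω
Parallel: Z = Z₁Z₂/(Z₁+Z₂), |Z| = 31.5 Ω, ∠Z = -79.8°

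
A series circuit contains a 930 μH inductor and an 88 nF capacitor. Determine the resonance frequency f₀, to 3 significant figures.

ω₀ = 1/√(LC) = 1/√(0.00093 × 8.8e-08) = 110500 rad/s
f₀ = ω₀/(2π) = 17.6 kHz

17.6 kHz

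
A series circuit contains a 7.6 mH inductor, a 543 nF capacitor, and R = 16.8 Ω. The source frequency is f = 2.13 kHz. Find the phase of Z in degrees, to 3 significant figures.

-64.9°

ω = 2πf = 13380 rad/s
X_L = ωL = 102 Ω
X_C = 1/(ωC) = 138 Ω
Net reactance X = X_L − X_C = -35.9 Ω
Z = 16.8 − j35.9 Ω
|Z| = √(16.8² + 35.9²) = 39.6 Ω
∠Z = arctan(-35.9/16.8) = -64.9°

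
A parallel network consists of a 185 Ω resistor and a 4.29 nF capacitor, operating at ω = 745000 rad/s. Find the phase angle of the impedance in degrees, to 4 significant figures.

X_C = 1/(ωC) = 312.9 Ω
Parallel: admittances add. Y = 1/R + jωC
Y = (0.005405 + j0.003196) S
|Y| = 0.006280 S → |Z| = 1/|Y| = 159.2 Ω, ∠Z = −∠Y = -30.59°

-30.59°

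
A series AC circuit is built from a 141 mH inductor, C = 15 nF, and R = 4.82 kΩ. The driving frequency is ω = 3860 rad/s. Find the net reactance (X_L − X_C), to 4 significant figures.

X_L = ωL = 544.3 Ω
X_C = 1/(ωC) = 17270 Ω
X = 544.3 − 17270 = -16730 Ω

-16730 Ω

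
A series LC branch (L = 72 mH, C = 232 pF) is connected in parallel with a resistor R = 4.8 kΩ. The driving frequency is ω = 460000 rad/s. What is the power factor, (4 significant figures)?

0.9802

X_L = ωL = 33120 Ω
X_C = 1/(ωC) = 9370 Ω
Branch 1: Z₁ = R = 4800 Ω
Branch 2 (series LC): Z₂ = j(X_L − X_C) = j23750 Ω
Parallel: Z = Z₁Z₂/(Z₁+Z₂), |Z| = 4705 Ω, ∠Z = 11.43°
cos φ = cos(11.43°) = 0.9802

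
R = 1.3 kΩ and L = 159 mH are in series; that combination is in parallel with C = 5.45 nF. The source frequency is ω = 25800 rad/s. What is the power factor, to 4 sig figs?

X_L = ωL = 4102 Ω
X_C = 1/(ωC) = 7112 Ω
Branch 1 (R+jX_L): Z₁ = 1300 + j4102 Ω, |Z₁| = 4303 Ω
Branch 2 (−jX_C): Z₂ = −j7112 Ω
Parallel: Z = Z₁Z₂/(Z₁+Z₂), |Z| = 9335 Ω, ∠Z = 49.05°
cos φ = cos(49.05°) = 0.6553

0.6553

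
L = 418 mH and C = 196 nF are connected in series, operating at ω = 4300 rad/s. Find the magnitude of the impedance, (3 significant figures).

611 Ω

X_L = ωL = 1800 Ω
X_C = 1/(ωC) = 1190 Ω
Net reactance X = X_L − X_C = 611 Ω
Z = j611 Ω
|Z| = √(0² + 611²) = 611 Ω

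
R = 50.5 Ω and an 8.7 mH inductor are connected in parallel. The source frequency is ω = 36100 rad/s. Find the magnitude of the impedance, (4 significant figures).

X_L = ωL = 314.1 Ω
Parallel: admittances add. Y = 1/R + 1/(jωL)
Y = (0.01980 − j0.003184) S
|Y| = 0.02006 S → |Z| = 1/|Y| = 49.86 Ω, ∠Z = −∠Y = 9.135°

49.86 Ω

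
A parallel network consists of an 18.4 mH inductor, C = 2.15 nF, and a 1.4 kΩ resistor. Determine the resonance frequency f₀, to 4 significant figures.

ω₀ = 1/√(LC) = 1/√(0.0184 × 2.15e-09) = 159000 rad/s
f₀ = ω₀/(2π) = 25.30 kHz

25.30 kHz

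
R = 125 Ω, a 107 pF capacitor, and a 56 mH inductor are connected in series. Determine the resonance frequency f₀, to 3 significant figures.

ω₀ = 1/√(LC) = 1/√(0.056 × 1.07e-10) = 408500 rad/s
f₀ = ω₀/(2π) = 65.0 kHz

65.0 kHz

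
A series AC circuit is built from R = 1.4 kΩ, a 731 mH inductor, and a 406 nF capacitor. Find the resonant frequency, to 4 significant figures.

292.1 Hz

ω₀ = 1/√(LC) = 1/√(0.731 × 4.06e-07) = 1836 rad/s
f₀ = ω₀/(2π) = 292.1 Hz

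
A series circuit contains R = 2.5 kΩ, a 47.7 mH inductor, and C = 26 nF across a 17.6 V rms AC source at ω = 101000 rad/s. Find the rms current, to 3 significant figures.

3.46 mA

X_L = ωL = 4820 Ω
X_C = 1/(ωC) = 381 Ω
Net reactance X = X_L − X_C = 4440 Ω
Z = 2500 + j4440 Ω
|Z| = √(2500² + 4440²) = 5090 Ω
I = V/|Z| = 17.6/5090 = 3.46 mA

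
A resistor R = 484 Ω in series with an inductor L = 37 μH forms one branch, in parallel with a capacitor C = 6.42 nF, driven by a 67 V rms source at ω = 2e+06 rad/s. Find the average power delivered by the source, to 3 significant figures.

9.06 W

X_L = ωL = 74.0 Ω
X_C = 1/(ωC) = 77.9 Ω
Branch 1 (R+jX_L): Z₁ = 484 + j74.0 Ω, |Z₁| = 490 Ω
Branch 2 (−jX_C): Z₂ = −j77.9 Ω
Parallel: Z = Z₁Z₂/(Z₁+Z₂), |Z| = 78.8 Ω, ∠Z = -80.8°
I = V/|Z| = 850 mA
P = VI cos φ = 67 × 0.850 × cos(-80.8°) = 9.06 W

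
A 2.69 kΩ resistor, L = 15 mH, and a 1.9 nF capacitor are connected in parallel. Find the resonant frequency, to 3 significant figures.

29.8 kHz

ω₀ = 1/√(LC) = 1/√(0.015 × 1.9e-09) = 187300 rad/s
f₀ = ω₀/(2π) = 29.8 kHz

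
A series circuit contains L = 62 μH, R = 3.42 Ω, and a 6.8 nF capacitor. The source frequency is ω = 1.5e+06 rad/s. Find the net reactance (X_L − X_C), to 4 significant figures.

X_L = ωL = 93.00 Ω
X_C = 1/(ωC) = 98.04 Ω
X = 93.00 − 98.04 = -5.039 Ω

-5.039 Ω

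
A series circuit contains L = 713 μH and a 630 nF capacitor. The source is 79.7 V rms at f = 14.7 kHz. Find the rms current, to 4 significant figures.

1.638 A

ω = 2πf = 92360 rad/s
X_L = ωL = 65.85 Ω
X_C = 1/(ωC) = 17.19 Ω
Net reactance X = X_L − X_C = 48.67 Ω
Z = j48.67 Ω
|Z| = √(0² + 48.67²) = 48.67 Ω
I = V/|Z| = 79.7/48.67 = 1.638 A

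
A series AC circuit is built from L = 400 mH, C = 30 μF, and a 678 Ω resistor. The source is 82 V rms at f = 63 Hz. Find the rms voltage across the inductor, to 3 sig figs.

19.0 V

ω = 2πf = 395.8 rad/s
X_L = ωL = 158 Ω
X_C = 1/(ωC) = 84.2 Ω
Net reactance X = X_L − X_C = 74.1 Ω
Z = 678 + j74.1 Ω
|Z| = √(678² + 74.1²) = 682 Ω
I = V/|Z| = 120 mA
V_L = I·|Z_L| = 0.120 × 158 = 19.0 V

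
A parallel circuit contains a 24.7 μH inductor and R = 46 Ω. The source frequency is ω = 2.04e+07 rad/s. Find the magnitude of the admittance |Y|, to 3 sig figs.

X_L = ωL = 504 Ω
Parallel: admittances add. Y = 1/R + 1/(jωL)
Y = (0.0217 − j0.00198) S
|Y| = 0.0218 S → |Z| = 1/|Y| = 45.8 Ω, ∠Z = −∠Y = 5.22°

21.8 mS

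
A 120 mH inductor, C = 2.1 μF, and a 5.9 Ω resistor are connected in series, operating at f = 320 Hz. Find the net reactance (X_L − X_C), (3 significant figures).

4.44 Ω

ω = 2πf = 2011 rad/s
X_L = ωL = 241 Ω
X_C = 1/(ωC) = 237 Ω
X = 241 − 237 = 4.44 Ω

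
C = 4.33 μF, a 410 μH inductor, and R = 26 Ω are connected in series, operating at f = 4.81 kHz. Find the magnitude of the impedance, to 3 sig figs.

ω = 2πf = 30220 rad/s
X_L = ωL = 12.4 Ω
X_C = 1/(ωC) = 7.64 Ω
Net reactance X = X_L − X_C = 4.75 Ω
Z = 26.0 + j4.75 Ω
|Z| = √(26.0² + 4.75²) = 26.4 Ω

26.4 Ω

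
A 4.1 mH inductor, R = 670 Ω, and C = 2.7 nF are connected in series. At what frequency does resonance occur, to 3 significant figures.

47.8 kHz

ω₀ = 1/√(LC) = 1/√(0.0041 × 2.7e-09) = 300600 rad/s
f₀ = ω₀/(2π) = 47.8 kHz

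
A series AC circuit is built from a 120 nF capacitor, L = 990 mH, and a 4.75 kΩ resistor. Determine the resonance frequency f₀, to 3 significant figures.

462 Hz

ω₀ = 1/√(LC) = 1/√(0.99 × 1.2e-07) = 2901 rad/s
f₀ = ω₀/(2π) = 462 Hz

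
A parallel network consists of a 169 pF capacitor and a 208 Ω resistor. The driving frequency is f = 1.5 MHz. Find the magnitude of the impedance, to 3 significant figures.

ω = 2πf = 9.425e+06 rad/s
X_C = 1/(ωC) = 628 Ω
Parallel: admittances add. Y = 1/R + jωC
Y = (0.00481 + j0.00159) S
|Y| = 0.00506 S → |Z| = 1/|Y| = 197 Ω, ∠Z = −∠Y = -18.3°

197 Ω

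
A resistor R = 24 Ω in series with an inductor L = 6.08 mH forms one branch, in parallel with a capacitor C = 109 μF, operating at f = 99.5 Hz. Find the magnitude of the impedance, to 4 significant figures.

ω = 2πf = 625.2 rad/s
X_L = ωL = 3.801 Ω
X_C = 1/(ωC) = 14.67 Ω
Branch 1 (R+jX_L): Z₁ = 24.00 + j3.801 Ω, |Z₁| = 24.30 Ω
Branch 2 (−jX_C): Z₂ = −j14.67 Ω
Parallel: Z = Z₁Z₂/(Z₁+Z₂), |Z| = 13.53 Ω, ∠Z = -56.63°

13.53 Ω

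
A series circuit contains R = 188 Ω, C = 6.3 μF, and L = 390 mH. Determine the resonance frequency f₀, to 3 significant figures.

102 Hz

ω₀ = 1/√(LC) = 1/√(0.39 × 6.3e-06) = 638.0 rad/s
f₀ = ω₀/(2π) = 102 Hz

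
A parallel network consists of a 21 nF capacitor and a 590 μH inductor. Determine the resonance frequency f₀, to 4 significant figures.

ω₀ = 1/√(LC) = 1/√(0.00059 × 2.1e-08) = 284100 rad/s
f₀ = ω₀/(2π) = 45.22 kHz

45.22 kHz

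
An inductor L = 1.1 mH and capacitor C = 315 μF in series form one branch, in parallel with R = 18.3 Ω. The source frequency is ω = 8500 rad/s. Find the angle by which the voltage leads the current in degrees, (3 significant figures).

63.9°

X_L = ωL = 9.35 Ω
X_C = 1/(ωC) = 0.373 Ω
Branch 1: Z₁ = R = 18.3 Ω
Branch 2 (series LC): Z₂ = j(X_L − X_C) = j8.98 Ω
Parallel: Z = Z₁Z₂/(Z₁+Z₂), |Z| = 8.06 Ω, ∠Z = 63.9°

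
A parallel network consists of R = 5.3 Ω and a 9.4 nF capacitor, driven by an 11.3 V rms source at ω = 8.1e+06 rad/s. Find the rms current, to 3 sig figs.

2.30 A

X_C = 1/(ωC) = 13.1 Ω
Parallel: admittances add. Y = 1/R + jωC
Y = (0.189 + j0.0761) S
|Y| = 0.203 S → |Z| = 1/|Y| = 4.91 Ω, ∠Z = −∠Y = -22.0°
I = V/|Z| = 11.3/4.91 = 2.30 A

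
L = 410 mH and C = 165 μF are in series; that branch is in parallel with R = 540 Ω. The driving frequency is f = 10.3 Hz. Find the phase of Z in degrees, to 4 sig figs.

ω = 2πf = 64.72 rad/s
X_L = ωL = 26.53 Ω
X_C = 1/(ωC) = 93.65 Ω
Branch 1: Z₁ = R = 540.0 Ω
Branch 2 (series LC): Z₂ = j(X_L − X_C) = −j67.11 Ω
Parallel: Z = Z₁Z₂/(Z₁+Z₂), |Z| = 66.60 Ω, ∠Z = -82.92°

-82.92°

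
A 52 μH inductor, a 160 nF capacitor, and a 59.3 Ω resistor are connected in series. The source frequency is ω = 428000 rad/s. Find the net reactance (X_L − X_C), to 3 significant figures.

7.65 Ω

X_L = ωL = 22.3 Ω
X_C = 1/(ωC) = 14.6 Ω
X = 22.3 − 14.6 = 7.65 Ω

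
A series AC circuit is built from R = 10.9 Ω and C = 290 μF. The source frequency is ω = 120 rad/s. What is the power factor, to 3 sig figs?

0.355

X_C = 1/(ωC) = 28.7 Ω
Z = 10.9 − j28.7 Ω
|Z| = √(10.9² + 28.7²) = 30.7 Ω
∠Z = arctan(-28.7/10.9) = -69.2°
cos φ = cos(-69.2°) = 0.355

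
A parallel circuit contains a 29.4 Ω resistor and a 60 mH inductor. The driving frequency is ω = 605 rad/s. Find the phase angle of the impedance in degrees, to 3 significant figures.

39.0°

X_L = ωL = 36.3 Ω
Parallel: admittances add. Y = 1/R + 1/(jωL)
Y = (0.0340 − j0.0275) S
|Y| = 0.0438 S → |Z| = 1/|Y| = 22.8 Ω, ∠Z = −∠Y = 39.0°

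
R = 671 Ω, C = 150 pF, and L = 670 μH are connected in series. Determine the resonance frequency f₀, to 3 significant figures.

ω₀ = 1/√(LC) = 1/√(0.00067 × 1.5e-10) = 3.154e+06 rad/s
f₀ = ω₀/(2π) = 502 kHz

502 kHz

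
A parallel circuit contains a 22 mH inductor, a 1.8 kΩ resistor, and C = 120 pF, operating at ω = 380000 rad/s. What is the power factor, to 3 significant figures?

X_L = ωL = 8360 Ω
X_C = 1/(ωC) = 21900 Ω
Parallel: admittances add. Y = 1/R + 1/(jωL) + jωC
Y = (0.000556 − j7.4e-05) S
|Y| = 0.000560 S → |Z| = 1/|Y| = 1780 Ω, ∠Z = −∠Y = 7.59°
cos φ = cos(7.59°) = 0.991

0.991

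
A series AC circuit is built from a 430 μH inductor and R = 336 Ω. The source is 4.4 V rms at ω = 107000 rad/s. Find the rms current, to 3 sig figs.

13.0 mA

X_L = ωL = 46.0 Ω
Z = 336 + j46.0 Ω
|Z| = √(336² + 46.0²) = 339 Ω
I = V/|Z| = 4.4/339 = 13.0 mA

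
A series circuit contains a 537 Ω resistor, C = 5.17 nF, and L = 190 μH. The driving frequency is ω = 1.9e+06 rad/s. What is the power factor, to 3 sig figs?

0.901

X_L = ωL = 361 Ω
X_C = 1/(ωC) = 102 Ω
Net reactance X = X_L − X_C = 259 Ω
Z = 537 + j259 Ω
|Z| = √(537² + 259²) = 596 Ω
∠Z = arctan(259/537) = 25.8°
cos φ = cos(25.8°) = 0.901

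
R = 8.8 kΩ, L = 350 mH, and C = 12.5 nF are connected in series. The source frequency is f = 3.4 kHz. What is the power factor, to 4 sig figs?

ω = 2πf = 21360 rad/s
X_L = ωL = 7477 Ω
X_C = 1/(ωC) = 3745 Ω
Net reactance X = X_L − X_C = 3732 Ω
Z = 8800 + j3732 Ω
|Z| = √(8800² + 3732²) = 9559 Ω
∠Z = arctan(3732/8800) = 22.98°
cos φ = cos(22.98°) = 0.9206

0.9206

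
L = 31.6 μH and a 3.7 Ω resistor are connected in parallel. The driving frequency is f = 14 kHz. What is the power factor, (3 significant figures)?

ω = 2πf = 87960 rad/s
X_L = ωL = 2.78 Ω
Parallel: admittances add. Y = 1/R + 1/(jωL)
Y = (0.270 − j0.360) S
|Y| = 0.450 S → |Z| = 1/|Y| = 2.22 Ω, ∠Z = −∠Y = 53.1°
cos φ = cos(53.1°) = 0.601

0.601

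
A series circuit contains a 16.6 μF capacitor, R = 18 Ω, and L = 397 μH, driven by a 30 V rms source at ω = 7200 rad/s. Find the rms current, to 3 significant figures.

1.59 A

X_L = ωL = 2.86 Ω
X_C = 1/(ωC) = 8.37 Ω
Net reactance X = X_L − X_C = -5.51 Ω
Z = 18.0 − j5.51 Ω
|Z| = √(18.0² + 5.51²) = 18.8 Ω
I = V/|Z| = 30/18.8 = 1.59 A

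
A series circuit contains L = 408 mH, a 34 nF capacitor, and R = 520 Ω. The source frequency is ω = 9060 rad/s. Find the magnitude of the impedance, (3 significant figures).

X_L = ωL = 3700 Ω
X_C = 1/(ωC) = 3250 Ω
Net reactance X = X_L − X_C = 450 Ω
Z = 520 + j450 Ω
|Z| = √(520² + 450²) = 688 Ω

688 Ω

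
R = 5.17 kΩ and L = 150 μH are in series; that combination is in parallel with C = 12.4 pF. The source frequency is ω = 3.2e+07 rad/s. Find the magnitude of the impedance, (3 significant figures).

X_L = ωL = 4800 Ω
X_C = 1/(ωC) = 2520 Ω
Branch 1 (R+jX_L): Z₁ = 5170 + j4800 Ω, |Z₁| = 7050 Ω
Branch 2 (−jX_C): Z₂ = −j2520 Ω
Parallel: Z = Z₁Z₂/(Z₁+Z₂), |Z| = 3150 Ω, ∠Z = -70.9°

3150 Ω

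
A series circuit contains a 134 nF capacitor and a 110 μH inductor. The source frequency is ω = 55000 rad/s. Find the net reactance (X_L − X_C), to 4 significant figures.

X_L = ωL = 6.050 Ω
X_C = 1/(ωC) = 135.7 Ω
X = 6.050 − 135.7 = -129.6 Ω

-129.6 Ω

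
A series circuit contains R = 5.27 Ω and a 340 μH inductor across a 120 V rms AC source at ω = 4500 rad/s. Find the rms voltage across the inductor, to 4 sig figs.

33.46 V

X_L = ωL = 1.530 Ω
Z = 5.270 + j1.530 Ω
|Z| = √(5.270² + 1.530²) = 5.488 Ω
I = V/|Z| = 21.87 A
V_L = I·|Z_L| = 21.87 × 1.530 = 33.46 V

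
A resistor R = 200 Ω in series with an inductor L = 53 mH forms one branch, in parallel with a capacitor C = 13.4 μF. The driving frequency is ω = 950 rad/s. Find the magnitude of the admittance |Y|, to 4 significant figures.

X_L = ωL = 50.35 Ω
X_C = 1/(ωC) = 78.55 Ω
Branch 1 (R+jX_L): Z₁ = 200.0 + j50.35 Ω, |Z₁| = 206.2 Ω
Branch 2 (−jX_C): Z₂ = −j78.55 Ω
Parallel: Z = Z₁Z₂/(Z₁+Z₂), |Z| = 80.21 Ω, ∠Z = -67.84°
|Y| = 1/|Z| = 12.47 mS

12.47 mS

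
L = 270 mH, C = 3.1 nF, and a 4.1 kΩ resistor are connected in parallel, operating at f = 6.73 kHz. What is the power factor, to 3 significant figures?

ω = 2πf = 42290 rad/s
X_L = ωL = 11400 Ω
X_C = 1/(ωC) = 7630 Ω
Parallel: admittances add. Y = 1/R + 1/(jωL) + jωC
Y = (0.000244 + j4.35e-05) S
|Y| = 0.000248 S → |Z| = 1/|Y| = 4040 Ω, ∠Z = −∠Y = -10.1°
cos φ = cos(-10.1°) = 0.984

0.984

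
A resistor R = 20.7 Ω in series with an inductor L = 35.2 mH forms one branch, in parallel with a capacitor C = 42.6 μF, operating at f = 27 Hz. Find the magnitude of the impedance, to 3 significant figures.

22.2 Ω

ω = 2πf = 169.6 rad/s
X_L = ωL = 5.97 Ω
X_C = 1/(ωC) = 138 Ω
Branch 1 (R+jX_L): Z₁ = 20.7 + j5.97 Ω, |Z₁| = 21.5 Ω
Branch 2 (−jX_C): Z₂ = −j138 Ω
Parallel: Z = Z₁Z₂/(Z₁+Z₂), |Z| = 22.2 Ω, ∠Z = 7.21°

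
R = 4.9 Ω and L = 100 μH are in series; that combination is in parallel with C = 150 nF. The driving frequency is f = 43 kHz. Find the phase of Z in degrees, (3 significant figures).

ω = 2πf = 270200 rad/s
X_L = ωL = 27.0 Ω
X_C = 1/(ωC) = 24.7 Ω
Branch 1 (R+jX_L): Z₁ = 4.90 + j27.0 Ω, |Z₁| = 27.5 Ω
Branch 2 (−jX_C): Z₂ = −j24.7 Ω
Parallel: Z = Z₁Z₂/(Z₁+Z₂), |Z| = 125 Ω, ∠Z = -35.8°

-35.8°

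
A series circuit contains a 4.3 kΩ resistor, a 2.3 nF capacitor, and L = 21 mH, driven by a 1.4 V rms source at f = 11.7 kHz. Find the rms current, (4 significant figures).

ω = 2πf = 73510 rad/s
X_L = ωL = 1544 Ω
X_C = 1/(ωC) = 5914 Ω
Net reactance X = X_L − X_C = -4371 Ω
Z = 4300 − j4371 Ω
|Z| = √(4300² + 4371²) = 6131 Ω
I = V/|Z| = 1.4/6131 = 228.3 μA

228.3 μA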